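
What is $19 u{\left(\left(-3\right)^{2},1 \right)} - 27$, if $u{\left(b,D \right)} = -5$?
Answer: $-122$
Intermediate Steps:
$19 u{\left(\left(-3\right)^{2},1 \right)} - 27 = 19 \left(-5\right) - 27 = -95 - 27 = -122$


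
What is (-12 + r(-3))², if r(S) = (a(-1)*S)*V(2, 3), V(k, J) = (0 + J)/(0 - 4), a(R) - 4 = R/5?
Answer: 4761/400 ≈ 11.902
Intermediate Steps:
a(R) = 4 + R/5
V(k, J) = -J/4 (V(k, J) = J/(-4) = J*(-¼) = -J/4)
r(S) = -57*S/20 (r(S) = ((4 + (⅕)*(-1))*S)*(-¼*3) = ((4 - ⅕)*S)*(-¾) = (19*S/5)*(-¾) = -57*S/20)
(-12 + r(-3))² = (-12 - 57/20*(-3))² = (-12 + 171/20)² = (-69/20)² = 4761/400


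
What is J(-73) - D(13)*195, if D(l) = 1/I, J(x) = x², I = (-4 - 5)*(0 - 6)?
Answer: 95857/18 ≈ 5325.4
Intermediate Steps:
I = 54 (I = -9*(-6) = 54)
D(l) = 1/54
J(-73) - D(13)*195 = (-73)² - 195/54 = 5329 - 1*65/18 = 5329 - 65/18 = 95857/18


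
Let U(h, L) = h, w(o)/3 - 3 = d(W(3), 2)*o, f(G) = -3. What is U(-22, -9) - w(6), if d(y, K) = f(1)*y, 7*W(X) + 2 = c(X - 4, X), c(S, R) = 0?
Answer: -325/7 ≈ -46.429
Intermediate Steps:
W(X) = -2/7 (W(X) = -2/7 + (⅐)*0 = -2/7 + 0 = -2/7)
d(y, K) = -3*y
w(o) = 9 + 18*o/7 (w(o) = 9 + 3*((-3*(-2/7))*o) = 9 + 3*(6*o/7) = 9 + 18*o/7)
U(-22, -9) - w(6) = -22 - (9 + (18/7)*6) = -22 - (9 + 108/7) = -22 - 1*171/7 = -22 - 171/7 = -325/7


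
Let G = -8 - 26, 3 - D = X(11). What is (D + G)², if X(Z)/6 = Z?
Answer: 9409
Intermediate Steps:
X(Z) = 6*Z
D = -63 (D = 3 - 6*11 = 3 - 1*66 = 3 - 66 = -63)
G = -34
(D + G)² = (-63 - 34)² = (-97)² = 9409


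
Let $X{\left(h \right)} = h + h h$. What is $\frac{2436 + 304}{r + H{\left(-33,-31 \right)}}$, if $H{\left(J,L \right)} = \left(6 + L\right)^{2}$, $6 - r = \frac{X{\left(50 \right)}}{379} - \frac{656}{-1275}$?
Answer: $\frac{1324036500}{301415101} \approx 4.3927$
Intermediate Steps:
$X{\left(h \right)} = h + h^{2}$
$r = - \frac{600524}{483225}$ ($r = 6 - \left(\frac{50 \left(1 + 50\right)}{379} - \frac{656}{-1275}\right) = 6 - \left(50 \cdot 51 \cdot \frac{1}{379} - - \frac{656}{1275}\right) = 6 - \left(2550 \cdot \frac{1}{379} + \frac{656}{1275}\right) = 6 - \left(\frac{2550}{379} + \frac{656}{1275}\right) = 6 - \frac{3499874}{483225} = - \frac{600524}{483225} \approx -1.2427$)
$\frac{2436 + 304}{r + H{\left(-33,-31 \right)}} = \frac{2436 + 304}{- \frac{600524}{483225} + \left(6 - 31\right)^{2}} = \frac{2740}{- \frac{600524}{483225} + \left(-25\right)^{2}} = \frac{2740}{- \frac{600524}{483225} + 625} = \frac{2740}{\frac{301415101}{483225}} = 2740 \cdot \frac{483225}{301415101} = \frac{1324036500}{301415101}$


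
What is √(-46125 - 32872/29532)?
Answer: I*√2514273953619/7383 ≈ 214.77*I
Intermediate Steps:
√(-46125 - 32872/29532) = √(-46125 - 32872*1/29532) = √(-46125 - 8218/7383) = √(-340549093/7383) = I*√2514273953619/7383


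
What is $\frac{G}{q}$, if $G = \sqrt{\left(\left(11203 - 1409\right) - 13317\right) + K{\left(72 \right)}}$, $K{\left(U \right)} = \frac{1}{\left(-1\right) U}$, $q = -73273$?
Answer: $- \frac{i \sqrt{507314}}{879276} \approx - 0.00081005 i$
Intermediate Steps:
$K{\left(U \right)} = - \frac{1}{U}$
$G = \frac{i \sqrt{507314}}{12}$ ($G = \sqrt{\left(\left(11203 - 1409\right) - 13317\right) - \frac{1}{72}} = \sqrt{\left(9794 - 13317\right) - \frac{1}{72}} = \sqrt{-3523 - \frac{1}{72}} = \sqrt{- \frac{253657}{72}} = \frac{i \sqrt{507314}}{12} \approx 59.355 i$)
$\frac{G}{q} = \frac{\frac{1}{12} i \sqrt{507314}}{-73273} = \frac{i \sqrt{507314}}{12} \left(- \frac{1}{73273}\right) = - \frac{i \sqrt{507314}}{879276}$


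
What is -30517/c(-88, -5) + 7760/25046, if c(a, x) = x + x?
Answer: 382203191/125230 ≈ 3052.0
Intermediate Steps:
c(a, x) = 2*x
-30517/c(-88, -5) + 7760/25046 = -30517/(2*(-5)) + 7760/25046 = -30517/(-10) + 7760*(1/25046) = -30517*(-1/10) + 3880/12523 = 30517/10 + 3880/12523 = 382203191/125230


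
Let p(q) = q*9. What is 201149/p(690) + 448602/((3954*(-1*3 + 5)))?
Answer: 182354363/2046195 ≈ 89.119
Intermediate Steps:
p(q) = 9*q
201149/p(690) + 448602/((3954*(-1*3 + 5))) = 201149/((9*690)) + 448602/((3954*(-1*3 + 5))) = 201149/6210 + 448602/((3954*(-3 + 5))) = 201149*(1/6210) + 448602/((3954*2)) = 201149/6210 + 448602/7908 = 201149/6210 + 448602*(1/7908) = 201149/6210 + 74767/1318 = 182354363/2046195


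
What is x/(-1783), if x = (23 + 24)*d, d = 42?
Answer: -1974/1783 ≈ -1.1071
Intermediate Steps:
x = 1974 (x = (23 + 24)*42 = 47*42 = 1974)
x/(-1783) = 1974/(-1783) = 1974*(-1/1783) = -1974/1783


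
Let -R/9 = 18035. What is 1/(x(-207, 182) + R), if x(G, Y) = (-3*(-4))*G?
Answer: -1/164799 ≈ -6.0680e-6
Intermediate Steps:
R = -162315 (R = -9*18035 = -162315)
x(G, Y) = 12*G
1/(x(-207, 182) + R) = 1/(12*(-207) - 162315) = 1/(-2484 - 162315) = 1/(-164799) = -1/164799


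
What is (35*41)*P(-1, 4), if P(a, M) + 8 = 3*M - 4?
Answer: 0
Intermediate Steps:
P(a, M) = -12 + 3*M (P(a, M) = -8 + (3*M - 4) = -8 + (-4 + 3*M) = -12 + 3*M)
(35*41)*P(-1, 4) = (35*41)*(-12 + 3*4) = 1435*(-12 + 12) = 1435*0 = 0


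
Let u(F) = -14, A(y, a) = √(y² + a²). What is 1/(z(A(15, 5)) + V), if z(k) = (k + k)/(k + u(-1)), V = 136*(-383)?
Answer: -703063/36614634794 - 35*√10/36614634794 ≈ -1.9205e-5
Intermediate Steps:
A(y, a) = √(a² + y²)
V = -52088
z(k) = 2*k/(-14 + k) (z(k) = (k + k)/(k - 14) = (2*k)/(-14 + k) = 2*k/(-14 + k))
1/(z(A(15, 5)) + V) = 1/(2*√(5² + 15²)/(-14 + √(5² + 15²)) - 52088) = 1/(2*√(25 + 225)/(-14 + √(25 + 225)) - 52088) = 1/(2*√250/(-14 + √250) - 52088) = 1/(2*(5*√10)/(-14 + 5*√10) - 52088) = 1/(10*√10/(-14 + 5*√10) - 52088) = 1/(-52088 + 10*√10/(-14 + 5*√10))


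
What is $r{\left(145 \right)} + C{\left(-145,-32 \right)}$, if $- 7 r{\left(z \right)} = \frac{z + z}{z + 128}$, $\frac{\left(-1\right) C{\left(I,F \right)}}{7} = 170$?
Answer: $- \frac{2274380}{1911} \approx -1190.2$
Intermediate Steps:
$C{\left(I,F \right)} = -1190$ ($C{\left(I,F \right)} = \left(-7\right) 170 = -1190$)
$r{\left(z \right)} = - \frac{2 z}{7 \left(128 + z\right)}$ ($r{\left(z \right)} = - \frac{\left(z + z\right) \frac{1}{z + 128}}{7} = - \frac{2 z \frac{1}{128 + z}}{7} = - \frac{2 z}{7 \left(128 + z\right)}$)
$r{\left(145 \right)} + C{\left(-145,-32 \right)} = \left(-2\right) 145 \frac{1}{896 + 7 \cdot 145} - 1190 = \left(-2\right) 145 \frac{1}{896 + 1015} - 1190 = \left(-2\right) 145 \cdot \frac{1}{1911} - 1190 = - \frac{290}{1911} - 1190 = - \frac{2274380}{1911}$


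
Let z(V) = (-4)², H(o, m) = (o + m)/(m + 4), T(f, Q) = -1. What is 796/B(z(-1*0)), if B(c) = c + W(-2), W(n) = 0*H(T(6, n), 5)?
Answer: 199/4 ≈ 49.750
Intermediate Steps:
H(o, m) = (m + o)/(4 + m)
z(V) = 16
W(n) = 0 (W(n) = 0*((5 - 1)/(4 + 5)) = 0*(4/9) = 0)
B(c) = c (B(c) = c + 0 = c)
796/B(z(-1*0)) = 796/16 = 796*(1/16) = 199/4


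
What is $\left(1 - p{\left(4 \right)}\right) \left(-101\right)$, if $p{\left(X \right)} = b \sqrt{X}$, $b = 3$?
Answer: $505$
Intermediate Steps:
$p{\left(X \right)} = 3 \sqrt{X}$
$\left(1 - p{\left(4 \right)}\right) \left(-101\right) = \left(1 - 3 \sqrt{4}\right) \left(-101\right) = \left(1 - 3 \cdot 2\right) \left(-101\right) = \left(1 - 6\right) \left(-101\right) = \left(-5\right) \left(-101\right) = 505$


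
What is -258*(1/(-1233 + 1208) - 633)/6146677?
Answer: 4083108/153666925 ≈ 0.026571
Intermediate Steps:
-258*(1/(-1233 + 1208) - 633)/6146677 = -258*(1/(-25) - 633)*(1/6146677) = -258*(-1/25 - 633)*(1/6146677) = -258*(-15826/25)*(1/6146677) = (4083108/25)*(1/6146677) = 4083108/153666925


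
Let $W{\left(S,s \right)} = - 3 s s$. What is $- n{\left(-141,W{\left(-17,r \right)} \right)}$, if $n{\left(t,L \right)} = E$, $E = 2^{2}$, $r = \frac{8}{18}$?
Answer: $-4$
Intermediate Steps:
$r = \frac{4}{9}$ ($r = 8 \cdot \frac{1}{18} = \frac{4}{9} \approx 0.44444$)
$W{\left(S,s \right)} = - 3 s^{2}$
$E = 4$
$n{\left(t,L \right)} = 4$
$- n{\left(-141,W{\left(-17,r \right)} \right)} = \left(-1\right) 4 = -4$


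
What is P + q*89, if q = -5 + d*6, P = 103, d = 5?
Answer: 2328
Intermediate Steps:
q = 25 (q = -5 + 5*6 = -5 + 30 = 25)
P + q*89 = 103 + 25*89 = 103 + 2225 = 2328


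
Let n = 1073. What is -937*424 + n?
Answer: -396215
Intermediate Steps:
-937*424 + n = -937*424 + 1073 = -397288 + 1073 = -396215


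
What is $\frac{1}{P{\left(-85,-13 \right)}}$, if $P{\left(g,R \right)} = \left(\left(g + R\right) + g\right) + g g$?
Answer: $\frac{1}{7042} \approx 0.00014201$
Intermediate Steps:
$P{\left(g,R \right)} = R + g^{2} + 2 g$ ($P{\left(g,R \right)} = \left(\left(R + g\right) + g\right) + g^{2} = \left(R + 2 g\right) + g^{2} = R + g^{2} + 2 g$)
$\frac{1}{P{\left(-85,-13 \right)}} = \frac{1}{-13 + \left(-85\right)^{2} + 2 \left(-85\right)} = \frac{1}{-13 + 7225 - 170} = \frac{1}{7042}$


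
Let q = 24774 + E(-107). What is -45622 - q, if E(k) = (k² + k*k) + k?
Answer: -93187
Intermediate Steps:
E(k) = k + 2*k² (E(k) = (k² + k²) + k = 2*k² + k = k + 2*k²)
q = 47565 (q = 24774 - 107*(1 + 2*(-107)) = 24774 - 107*(1 - 214) = 24774 - 107*(-213) = 24774 + 22791 = 47565)
-45622 - q = -45622 - 1*47565 = -45622 - 47565 = -93187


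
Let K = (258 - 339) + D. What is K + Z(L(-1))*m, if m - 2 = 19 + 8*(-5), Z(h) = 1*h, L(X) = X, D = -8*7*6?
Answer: -398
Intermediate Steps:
D = -336 (D = -56*6 = -336)
K = -417 (K = (258 - 339) - 336 = -81 - 336 = -417)
Z(h) = h
m = -19 (m = 2 + (19 + 8*(-5)) = 2 + (19 - 40) = 2 - 21 = -19)
K + Z(L(-1))*m = -417 - 1*(-19) = -417 + 19 = -398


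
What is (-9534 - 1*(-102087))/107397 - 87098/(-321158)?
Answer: 6513033380/5748567621 ≈ 1.1330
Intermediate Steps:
(-9534 - 1*(-102087))/107397 - 87098/(-321158) = (-9534 + 102087)*(1/107397) - 87098*(-1/321158) = 92553*(1/107397) + 43549/160579 = 30851/35799 + 43549/160579 = 6513033380/5748567621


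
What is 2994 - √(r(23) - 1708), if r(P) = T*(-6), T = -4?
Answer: 2994 - 2*I*√421 ≈ 2994.0 - 41.037*I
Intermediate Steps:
r(P) = 24 (r(P) = -4*(-6) = 24)
2994 - √(r(23) - 1708) = 2994 - √(24 - 1708) = 2994 - √(-1684) = 2994 - 2*I*√421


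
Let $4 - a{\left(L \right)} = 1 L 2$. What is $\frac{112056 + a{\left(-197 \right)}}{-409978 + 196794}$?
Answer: $- \frac{56227}{106592} \approx -0.5275$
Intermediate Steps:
$a{\left(L \right)} = 4 - 2 L$ ($a{\left(L \right)} = 4 - 1 L 2 = 4 - L 2 = 4 - 2 L$)
$\frac{112056 + a{\left(-197 \right)}}{-409978 + 196794} = \frac{112056 + \left(4 - -394\right)}{-409978 + 196794} = \frac{112056 + \left(4 + 394\right)}{-213184} = \left(112056 + 398\right) \left(- \frac{1}{213184}\right) = 112454 \left(- \frac{1}{213184}\right) = - \frac{56227}{106592}$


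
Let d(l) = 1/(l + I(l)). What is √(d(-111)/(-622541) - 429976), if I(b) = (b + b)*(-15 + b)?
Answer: I*√129352114859977091634574377/17344614801 ≈ 655.73*I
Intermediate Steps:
I(b) = 2*b*(-15 + b) (I(b) = (2*b)*(-15 + b) = 2*b*(-15 + b))
d(l) = 1/(l + 2*l*(-15 + l))
√(d(-111)/(-622541) - 429976) = √((1/((-111)*(-29 + 2*(-111))))/(-622541) - 429976) = √(-1/(111*(-29 - 222))*(-1/622541) - 429976) = √(-1/111/(-251)*(-1/622541) - 429976) = √(-1/111*(-1/251)*(-1/622541) - 429976) = √((1/27861)*(-1/622541) - 429976) = √(-1/17344614801 - 429976) = √(-7457768093674777/17344614801) = I*√129352114859977091634574377/17344614801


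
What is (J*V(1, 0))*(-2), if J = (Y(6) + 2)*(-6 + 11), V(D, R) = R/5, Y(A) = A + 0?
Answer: 0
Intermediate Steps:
Y(A) = A
V(D, R) = R/5 (V(D, R) = R*(1/5) = R/5)
J = 40 (J = (6 + 2)*(-6 + 11) = 8*5 = 40)
(J*V(1, 0))*(-2) = (40*((1/5)*0))*(-2) = (40*0)*(-2) = 0*(-2) = 0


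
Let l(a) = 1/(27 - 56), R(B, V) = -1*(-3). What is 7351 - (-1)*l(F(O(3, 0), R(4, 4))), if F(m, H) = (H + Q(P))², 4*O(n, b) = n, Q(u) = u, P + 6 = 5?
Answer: 213178/29 ≈ 7351.0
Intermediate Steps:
P = -1 (P = -6 + 5 = -1)
R(B, V) = 3
O(n, b) = n/4
F(m, H) = (-1 + H)² (F(m, H) = (H - 1)² = (-1 + H)²)
l(a) = -1/29 (l(a) = 1/(-29) = -1/29)
7351 - (-1)*l(F(O(3, 0), R(4, 4))) = 7351 - (-1)*(-1)/29 = 7351 - 1*1/29 = 7351 - 1/29 = 213178/29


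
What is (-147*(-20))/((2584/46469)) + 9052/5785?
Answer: 197590873867/3737110 ≈ 52873.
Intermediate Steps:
(-147*(-20))/((2584/46469)) + 9052/5785 = 2940/((2584*(1/46469))) + 9052*(1/5785) = 2940/(2584/46469) + 9052/5785 = 2940*(46469/2584) + 9052/5785 = 34154715/646 + 9052/5785 = 197590873867/3737110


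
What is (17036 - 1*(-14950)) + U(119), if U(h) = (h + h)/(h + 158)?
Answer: 8860360/277 ≈ 31987.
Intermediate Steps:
U(h) = 2*h/(158 + h) (U(h) = (2*h)/(158 + h) = 2*h/(158 + h))
(17036 - 1*(-14950)) + U(119) = (17036 - 1*(-14950)) + 2*119/(158 + 119) = (17036 + 14950) + 2*119/277 = 31986 + 2*119*(1/277) = 31986 + 238/277 = 8860360/277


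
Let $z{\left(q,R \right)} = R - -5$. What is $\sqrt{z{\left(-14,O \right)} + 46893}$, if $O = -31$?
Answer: $\sqrt{46867} \approx 216.49$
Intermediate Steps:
$z{\left(q,R \right)} = 5 + R$ ($z{\left(q,R \right)} = R + 5 = 5 + R$)
$\sqrt{z{\left(-14,O \right)} + 46893} = \sqrt{\left(5 - 31\right) + 46893} = \sqrt{-26 + 46893} = \sqrt{46867}$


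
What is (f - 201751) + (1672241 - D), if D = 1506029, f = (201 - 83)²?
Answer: -21615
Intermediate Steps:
f = 13924 (f = 118² = 13924)
(f - 201751) + (1672241 - D) = (13924 - 201751) + (1672241 - 1*1506029) = -187827 + (1672241 - 1506029) = -187827 + 166212 = -21615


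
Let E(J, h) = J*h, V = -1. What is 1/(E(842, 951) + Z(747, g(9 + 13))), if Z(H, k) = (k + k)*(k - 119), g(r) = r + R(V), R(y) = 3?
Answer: 1/796042 ≈ 1.2562e-6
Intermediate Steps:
g(r) = 3 + r (g(r) = r + 3 = 3 + r)
Z(H, k) = 2*k*(-119 + k) (Z(H, k) = (2*k)*(-119 + k) = 2*k*(-119 + k))
1/(E(842, 951) + Z(747, g(9 + 13))) = 1/(842*951 + 2*(3 + (9 + 13))*(-119 + (3 + (9 + 13)))) = 1/(800742 + 2*(3 + 22)*(-119 + (3 + 22))) = 1/(800742 + 2*25*(-119 + 25)) = 1/(800742 + 2*25*(-94)) = 1/(800742 - 4700) = 1/796042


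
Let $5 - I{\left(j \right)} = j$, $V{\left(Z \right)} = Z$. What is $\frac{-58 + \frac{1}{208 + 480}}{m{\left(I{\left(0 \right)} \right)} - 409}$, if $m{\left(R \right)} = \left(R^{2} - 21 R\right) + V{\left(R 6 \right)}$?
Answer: $\frac{13301}{105264} \approx 0.12636$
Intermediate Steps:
$I{\left(j \right)} = 5 - j$
$m{\left(R \right)} = R^{2} - 15 R$ ($m{\left(R \right)} = \left(R^{2} - 21 R\right) + R 6 = \left(R^{2} - 21 R\right) + 6 R = R^{2} - 15 R$)
$\frac{-58 + \frac{1}{208 + 480}}{m{\left(I{\left(0 \right)} \right)} - 409} = \frac{-58 + \frac{1}{208 + 480}}{\left(5 - 0\right) \left(-15 + \left(5 - 0\right)\right) - 409} = \frac{-58 + \frac{1}{688}}{\left(5 + 0\right) \left(-15 + \left(5 + 0\right)\right) - 409} = \frac{-58 + \frac{1}{688}}{5 \left(-15 + 5\right) - 409} = - \frac{39903}{688 \left(5 \left(-10\right) - 409\right)} = - \frac{39903}{688 \left(-50 - 409\right)} = - \frac{39903}{688 \left(-459\right)} = \left(- \frac{39903}{688}\right) \left(- \frac{1}{459}\right) = \frac{13301}{105264}$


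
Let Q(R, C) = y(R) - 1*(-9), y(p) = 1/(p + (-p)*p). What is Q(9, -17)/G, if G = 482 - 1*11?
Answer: 647/33912 ≈ 0.019079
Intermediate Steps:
G = 471 (G = 482 - 11 = 471)
y(p) = 1/(p - p**2)
Q(R, C) = 9 - 1/(R*(-1 + R)) (Q(R, C) = -1/(R*(-1 + R)) - 1*(-9) = -1/(R*(-1 + R)) + 9 = 9 - 1/(R*(-1 + R)))
Q(9, -17)/G = (9 - 1/(9*(-1 + 9)))/471 = (9 - 1*1/9/8)*(1/471) = (9 - 1*1/9*1/8)*(1/471) = (9 - 1/72)*(1/471) = (647/72)*(1/471) = 647/33912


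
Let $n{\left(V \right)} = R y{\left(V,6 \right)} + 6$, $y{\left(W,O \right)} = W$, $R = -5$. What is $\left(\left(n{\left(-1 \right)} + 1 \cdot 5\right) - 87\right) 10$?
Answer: $-710$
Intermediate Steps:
$n{\left(V \right)} = 6 - 5 V$ ($n{\left(V \right)} = - 5 V + 6 = 6 - 5 V$)
$\left(\left(n{\left(-1 \right)} + 1 \cdot 5\right) - 87\right) 10 = \left(\left(\left(6 - -5\right) + 1 \cdot 5\right) - 87\right) 10 = \left(\left(\left(6 + 5\right) + 5\right) - 87\right) 10 = \left(\left(11 + 5\right) - 87\right) 10 = \left(16 - 87\right) 10 = \left(-71\right) 10 = -710$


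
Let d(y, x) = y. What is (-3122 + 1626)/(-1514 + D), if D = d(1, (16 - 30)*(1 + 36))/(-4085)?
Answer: 6111160/6184691 ≈ 0.98811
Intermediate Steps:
D = -1/4085 (D = 1/(-4085) = 1*(-1/4085) = -1/4085 ≈ -0.00024480)
(-3122 + 1626)/(-1514 + D) = (-3122 + 1626)/(-1514 - 1/4085) = -1496/(-6184691/4085) = -1496*(-4085/6184691) = 6111160/6184691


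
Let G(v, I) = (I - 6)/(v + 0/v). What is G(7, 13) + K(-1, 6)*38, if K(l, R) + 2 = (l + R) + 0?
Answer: 115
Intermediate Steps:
K(l, R) = -2 + R + l (K(l, R) = -2 + ((l + R) + 0) = -2 + ((R + l) + 0) = -2 + (R + l) = -2 + R + l)
G(v, I) = (-6 + I)/v (G(v, I) = (-6 + I)/(v + 0) = (-6 + I)/v)
G(7, 13) + K(-1, 6)*38 = (-6 + 13)/7 + (-2 + 6 - 1)*38 = (⅐)*7 + 3*38 = 1 + 114 = 115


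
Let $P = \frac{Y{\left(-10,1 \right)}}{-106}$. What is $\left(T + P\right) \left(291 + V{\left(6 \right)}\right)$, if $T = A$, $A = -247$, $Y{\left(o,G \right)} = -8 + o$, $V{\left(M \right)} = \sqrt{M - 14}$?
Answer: $- \frac{3806862}{53} - \frac{26164 i \sqrt{2}}{53} \approx -71828.0 - 698.14 i$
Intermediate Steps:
$V{\left(M \right)} = \sqrt{-14 + M}$
$P = \frac{9}{53}$ ($P = \frac{-8 - 10}{-106} = \left(-18\right) \left(- \frac{1}{106}\right) = \frac{9}{53} \approx 0.16981$)
$T = -247$
$\left(T + P\right) \left(291 + V{\left(6 \right)}\right) = \left(-247 + \frac{9}{53}\right) \left(291 + \sqrt{-14 + 6}\right) = - \frac{13082 \left(291 + \sqrt{-8}\right)}{53} = - \frac{13082 \left(291 + 2 i \sqrt{2}\right)}{53} = - \frac{3806862}{53} - \frac{26164 i \sqrt{2}}{53}$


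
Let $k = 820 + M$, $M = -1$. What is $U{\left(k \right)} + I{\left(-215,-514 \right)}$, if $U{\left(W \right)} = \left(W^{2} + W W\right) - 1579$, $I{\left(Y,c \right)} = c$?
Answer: $1339429$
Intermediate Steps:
$k = 819$ ($k = 820 - 1 = 819$)
$U{\left(W \right)} = -1579 + 2 W^{2}$ ($U{\left(W \right)} = \left(W^{2} + W^{2}\right) - 1579 = 2 W^{2} - 1579 = -1579 + 2 W^{2}$)
$U{\left(k \right)} + I{\left(-215,-514 \right)} = \left(-1579 + 2 \cdot 819^{2}\right) - 514 = \left(-1579 + 2 \cdot 670761\right) - 514 = \left(-1579 + 1341522\right) - 514 = 1339943 - 514 = 1339429$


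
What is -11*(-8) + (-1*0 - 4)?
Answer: 84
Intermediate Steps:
-11*(-8) + (-1*0 - 4) = 88 + (0 - 4) = 88 - 4 = 84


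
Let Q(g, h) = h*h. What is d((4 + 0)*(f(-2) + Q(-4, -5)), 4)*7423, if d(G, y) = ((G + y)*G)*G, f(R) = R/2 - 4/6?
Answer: 169933254400/27 ≈ 6.2938e+9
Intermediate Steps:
Q(g, h) = h**2
f(R) = -2/3 + R/2 (f(R) = R*(1/2) - 4*1/6 = R/2 - 2/3 = -2/3 + R/2)
d(G, y) = G**2*(G + y) (d(G, y) = (G*(G + y))*G = G**2*(G + y))
d((4 + 0)*(f(-2) + Q(-4, -5)), 4)*7423 = (((4 + 0)*((-2/3 + (1/2)*(-2)) + (-5)**2))**2*((4 + 0)*((-2/3 + (1/2)*(-2)) + (-5)**2) + 4))*7423 = ((4*((-2/3 - 1) + 25))**2*(4*((-2/3 - 1) + 25) + 4))*7423 = ((4*(-5/3 + 25))**2*(4*(-5/3 + 25) + 4))*7423 = ((4*(70/3))**2*(4*(70/3) + 4))*7423 = ((280/3)**2*(280/3 + 4))*7423 = ((78400/9)*(292/3))*7423 = (22892800/27)*7423 = 169933254400/27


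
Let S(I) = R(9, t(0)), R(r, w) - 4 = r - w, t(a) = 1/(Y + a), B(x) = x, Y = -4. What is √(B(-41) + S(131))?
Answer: I*√111/2 ≈ 5.2678*I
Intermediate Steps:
t(a) = 1/(-4 + a)
R(r, w) = 4 + r - w (R(r, w) = 4 + (r - w) = 4 + r - w)
S(I) = 53/4 (S(I) = 4 + 9 - 1/(-4 + 0) = 4 + 9 - 1/(-4) = 4 + 9 - 1*(-¼) = 4 + 9 + ¼ = 53/4)
√(B(-41) + S(131)) = √(-41 + 53/4) = √(-111/4) = I*√111/2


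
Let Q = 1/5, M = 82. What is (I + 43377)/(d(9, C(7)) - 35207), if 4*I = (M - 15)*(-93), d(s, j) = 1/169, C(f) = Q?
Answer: -28269813/23799928 ≈ -1.1878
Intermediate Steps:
Q = ⅕ ≈ 0.20000
C(f) = ⅕
d(s, j) = 1/169
I = -6231/4 (I = ((82 - 15)*(-93))/4 = (67*(-93))/4 = (¼)*(-6231) = -6231/4 ≈ -1557.8)
(I + 43377)/(d(9, C(7)) - 35207) = (-6231/4 + 43377)/(1/169 - 35207) = 167277/(4*(-5949982/169)) = (167277/4)*(-169/5949982) = -28269813/23799928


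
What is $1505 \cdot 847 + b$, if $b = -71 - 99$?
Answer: $1274565$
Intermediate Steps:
$b = -170$
$1505 \cdot 847 + b = 1505 \cdot 847 - 170 = 1274735 - 170 = 1274565$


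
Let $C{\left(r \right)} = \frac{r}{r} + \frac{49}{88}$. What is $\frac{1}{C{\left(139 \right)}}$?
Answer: $\frac{88}{137} \approx 0.64234$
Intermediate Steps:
$C{\left(r \right)} = \frac{137}{88}$ ($C{\left(r \right)} = 1 + 49 \cdot \frac{1}{88} = 1 + \frac{49}{88} = \frac{137}{88}$)
$\frac{1}{C{\left(139 \right)}} = \frac{1}{\frac{137}{88}} = \frac{88}{137}$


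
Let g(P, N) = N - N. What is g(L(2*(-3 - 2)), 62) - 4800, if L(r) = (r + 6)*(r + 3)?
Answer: -4800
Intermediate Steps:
L(r) = (3 + r)*(6 + r) (L(r) = (6 + r)*(3 + r) = (3 + r)*(6 + r))
g(P, N) = 0
g(L(2*(-3 - 2)), 62) - 4800 = 0 - 4800 = -4800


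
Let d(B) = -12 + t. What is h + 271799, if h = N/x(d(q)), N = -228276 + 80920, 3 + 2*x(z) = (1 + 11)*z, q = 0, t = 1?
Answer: 36987577/135 ≈ 2.7398e+5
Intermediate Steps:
d(B) = -11 (d(B) = -12 + 1 = -11)
x(z) = -3/2 + 6*z (x(z) = -3/2 + ((1 + 11)*z)/2 = -3/2 + (12*z)/2 = -3/2 + 6*z)
N = -147356
h = 294712/135 (h = -147356/(-3/2 + 6*(-11)) = -147356/(-3/2 - 66) = -147356/(-135/2) = -147356*(-2/135) = 294712/135 ≈ 2183.1)
h + 271799 = 294712/135 + 271799 = 36987577/135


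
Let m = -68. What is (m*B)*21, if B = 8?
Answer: -11424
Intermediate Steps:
(m*B)*21 = -68*8*21 = -544*21 = -11424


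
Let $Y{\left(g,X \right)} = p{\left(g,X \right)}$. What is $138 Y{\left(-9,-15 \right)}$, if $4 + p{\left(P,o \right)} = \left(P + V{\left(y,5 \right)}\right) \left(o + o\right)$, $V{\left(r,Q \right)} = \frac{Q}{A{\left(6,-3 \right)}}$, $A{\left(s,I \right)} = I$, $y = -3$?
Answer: $43608$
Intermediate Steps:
$V{\left(r,Q \right)} = - \frac{Q}{3}$ ($V{\left(r,Q \right)} = \frac{Q}{-3} = Q \left(- \frac{1}{3}\right) = - \frac{Q}{3}$)
$p{\left(P,o \right)} = -4 + 2 o \left(- \frac{5}{3} + P\right)$ ($p{\left(P,o \right)} = -4 + \left(P - \frac{5}{3}\right) \left(o + o\right) = -4 + \left(P - \frac{5}{3}\right) 2 o = -4 + \left(- \frac{5}{3} + P\right) 2 o = -4 + 2 o \left(- \frac{5}{3} + P\right)$)
$Y{\left(g,X \right)} = -4 - \frac{10 X}{3} + 2 X g$ ($Y{\left(g,X \right)} = -4 - \frac{10 X}{3} + 2 g X = -4 - \frac{10 X}{3} + 2 X g$)
$138 Y{\left(-9,-15 \right)} = 138 \left(-4 - -50 + 2 \left(-15\right) \left(-9\right)\right) = 138 \left(-4 + 50 + 270\right) = 138 \cdot 316 = 43608$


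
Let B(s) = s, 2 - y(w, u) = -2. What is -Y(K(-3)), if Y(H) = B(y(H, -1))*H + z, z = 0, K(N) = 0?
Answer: 0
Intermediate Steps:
y(w, u) = 4 (y(w, u) = 2 - 1*(-2) = 2 + 2 = 4)
Y(H) = 4*H (Y(H) = 4*H + 0 = 4*H)
-Y(K(-3)) = -4*0 = -1*0 = 0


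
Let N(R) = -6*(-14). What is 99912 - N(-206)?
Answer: 99828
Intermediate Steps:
N(R) = 84
99912 - N(-206) = 99912 - 1*84 = 99912 - 84 = 99828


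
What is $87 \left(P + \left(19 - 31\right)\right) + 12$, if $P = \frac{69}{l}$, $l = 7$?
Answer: $- \frac{1221}{7} \approx -174.43$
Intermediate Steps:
$P = \frac{69}{7} \approx 9.8571$
$87 \left(P + \left(19 - 31\right)\right) + 12 = 87 \left(\frac{69}{7} + \left(19 - 31\right)\right) + 12 = 87 \left(\frac{69}{7} - 12\right) + 12 = 87 \left(- \frac{15}{7}\right) + 12 = - \frac{1305}{7} + 12 = - \frac{1221}{7}$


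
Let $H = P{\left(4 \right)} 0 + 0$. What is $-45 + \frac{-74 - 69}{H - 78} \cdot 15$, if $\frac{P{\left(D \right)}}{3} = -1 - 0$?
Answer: $- \frac{35}{2} \approx -17.5$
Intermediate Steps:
$P{\left(D \right)} = -3$ ($P{\left(D \right)} = 3 \left(-1 - 0\right) = 3 \left(-1 + 0\right) = 3 \left(-1\right) = -3$)
$H = 0$ ($H = \left(-3\right) 0 + 0 = 0 + 0 = 0$)
$-45 + \frac{-74 - 69}{H - 78} \cdot 15 = -45 + \frac{-74 - 69}{0 - 78} \cdot 15 = -45 + - \frac{143}{-78} \cdot 15 = -45 + \left(-143\right) \left(- \frac{1}{78}\right) 15 = -45 + \frac{11}{6} \cdot 15 = -45 + \frac{55}{2} = - \frac{35}{2}$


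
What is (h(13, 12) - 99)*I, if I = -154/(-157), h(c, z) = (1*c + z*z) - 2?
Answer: 8624/157 ≈ 54.930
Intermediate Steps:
h(c, z) = -2 + c + z² (h(c, z) = (c + z²) - 2 = -2 + c + z²)
I = 154/157 (I = -154*(-1/157) = 154/157 ≈ 0.98089)
(h(13, 12) - 99)*I = ((-2 + 13 + 12²) - 99)*(154/157) = ((-2 + 13 + 144) - 99)*(154/157) = (155 - 99)*(154/157) = 56*(154/157) = 8624/157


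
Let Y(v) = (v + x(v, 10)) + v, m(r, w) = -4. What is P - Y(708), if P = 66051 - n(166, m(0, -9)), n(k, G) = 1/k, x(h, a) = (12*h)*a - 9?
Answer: -3372457/166 ≈ -20316.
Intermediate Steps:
x(h, a) = -9 + 12*a*h (x(h, a) = 12*a*h - 9 = -9 + 12*a*h)
P = 10964465/166 (P = 66051 - 1/166 = 10964465/166 ≈ 66051.)
Y(v) = -9 + 122*v (Y(v) = (v + (-9 + 12*10*v)) + v = (v + (-9 + 120*v)) + v = (-9 + 121*v) + v = -9 + 122*v)
P - Y(708) = 10964465/166 - (-9 + 122*708) = 10964465/166 - (-9 + 86376) = 10964465/166 - 1*86367 = 10964465/166 - 86367 = -3372457/166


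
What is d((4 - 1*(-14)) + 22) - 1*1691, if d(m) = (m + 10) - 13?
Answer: -1654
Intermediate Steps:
d(m) = -3 + m (d(m) = (10 + m) - 13 = -3 + m)
d((4 - 1*(-14)) + 22) - 1*1691 = (-3 + ((4 - 1*(-14)) + 22)) - 1*1691 = (-3 + ((4 + 14) + 22)) - 1691 = (-3 + (18 + 22)) - 1691 = (-3 + 40) - 1691 = 37 - 1691 = -1654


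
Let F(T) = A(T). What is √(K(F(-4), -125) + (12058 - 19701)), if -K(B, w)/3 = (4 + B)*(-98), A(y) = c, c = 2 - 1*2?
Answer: I*√6467 ≈ 80.418*I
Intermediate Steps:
c = 0 (c = 2 - 2 = 0)
A(y) = 0
F(T) = 0
K(B, w) = 1176 + 294*B (K(B, w) = -3*(4 + B)*(-98) = -3*(-392 - 98*B) = 1176 + 294*B)
√(K(F(-4), -125) + (12058 - 19701)) = √((1176 + 294*0) + (12058 - 19701)) = √((1176 + 0) - 7643) = √(1176 - 7643) = √(-6467) = I*√6467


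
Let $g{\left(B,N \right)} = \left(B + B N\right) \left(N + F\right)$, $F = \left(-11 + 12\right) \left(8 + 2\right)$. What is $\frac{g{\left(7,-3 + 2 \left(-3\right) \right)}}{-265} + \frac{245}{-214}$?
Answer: $- \frac{52941}{56710} \approx -0.93354$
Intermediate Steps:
$F = 10$ ($F = 1 \cdot 10 = 10$)
$g{\left(B,N \right)} = \left(10 + N\right) \left(B + B N\right)$ ($g{\left(B,N \right)} = \left(B + B N\right) \left(N + 10\right) = \left(B + B N\right) \left(10 + N\right) = \left(10 + N\right) \left(B + B N\right)$)
$\frac{g{\left(7,-3 + 2 \left(-3\right) \right)}}{-265} + \frac{245}{-214} = \frac{7 \left(10 + \left(-3 + 2 \left(-3\right)\right)^{2} + 11 \left(-3 + 2 \left(-3\right)\right)\right)}{-265} + \frac{245}{-214} = 7 \left(10 + \left(-3 - 6\right)^{2} + 11 \left(-3 - 6\right)\right) \left(- \frac{1}{265}\right) + 245 \left(- \frac{1}{214}\right) = 7 \left(10 + \left(-9\right)^{2} + 11 \left(-9\right)\right) \left(- \frac{1}{265}\right) - \frac{245}{214} = 7 \left(10 + 81 - 99\right) \left(- \frac{1}{265}\right) - \frac{245}{214} = 7 \left(-8\right) \left(- \frac{1}{265}\right) - \frac{245}{214} = \left(-56\right) \left(- \frac{1}{265}\right) - \frac{245}{214} = \frac{56}{265} - \frac{245}{214} = - \frac{52941}{56710}$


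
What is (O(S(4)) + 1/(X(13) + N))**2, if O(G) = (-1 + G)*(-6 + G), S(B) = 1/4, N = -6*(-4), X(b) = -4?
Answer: 121801/6400 ≈ 19.031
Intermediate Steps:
N = 24
S(B) = 1/4
(O(S(4)) + 1/(X(13) + N))**2 = ((6 + (1/4)**2 - 7*1/4) + 1/(-4 + 24))**2 = ((6 + 1/16 - 7/4) + 1/20)**2 = (69/16 + 1/20)**2 = (349/80)**2 = 121801/6400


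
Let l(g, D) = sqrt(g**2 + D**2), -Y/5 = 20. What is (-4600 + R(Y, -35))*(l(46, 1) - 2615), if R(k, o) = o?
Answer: 12120525 - 4635*sqrt(2117) ≈ 1.1907e+7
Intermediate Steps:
Y = -100 (Y = -5*20 = -100)
l(g, D) = sqrt(D**2 + g**2)
(-4600 + R(Y, -35))*(l(46, 1) - 2615) = (-4600 - 35)*(sqrt(1**2 + 46**2) - 2615) = -4635*(sqrt(1 + 2116) - 2615) = -4635*(sqrt(2117) - 2615) = -4635*(-2615 + sqrt(2117)) = 12120525 - 4635*sqrt(2117)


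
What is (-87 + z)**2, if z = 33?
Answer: 2916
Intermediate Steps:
(-87 + z)**2 = (-87 + 33)**2 = (-54)**2 = 2916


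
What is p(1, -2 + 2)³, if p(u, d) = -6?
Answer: -216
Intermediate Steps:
p(1, -2 + 2)³ = (-6)³ = -216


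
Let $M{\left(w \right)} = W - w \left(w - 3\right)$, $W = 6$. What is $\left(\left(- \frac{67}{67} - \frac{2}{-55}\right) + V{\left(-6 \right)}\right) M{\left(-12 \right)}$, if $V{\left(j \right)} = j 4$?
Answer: $\frac{238902}{55} \approx 4343.7$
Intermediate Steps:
$V{\left(j \right)} = 4 j$
$M{\left(w \right)} = 6 - w \left(-3 + w\right)$ ($M{\left(w \right)} = 6 - w \left(w - 3\right) = 6 - w \left(-3 + w\right)$)
$\left(\left(- \frac{67}{67} - \frac{2}{-55}\right) + V{\left(-6 \right)}\right) M{\left(-12 \right)} = \left(\left(- \frac{67}{67} - \frac{2}{-55}\right) + 4 \left(-6\right)\right) \left(6 - \left(-12\right)^{2} + 3 \left(-12\right)\right) = \left(\left(\left(-67\right) \frac{1}{67} - - \frac{2}{55}\right) - 24\right) \left(6 - 144 - 36\right) = \left(\left(-1 + \frac{2}{55}\right) - 24\right) \left(6 - 144 - 36\right) = \left(- \frac{53}{55} - 24\right) \left(-174\right) = \left(- \frac{1373}{55}\right) \left(-174\right) = \frac{238902}{55}$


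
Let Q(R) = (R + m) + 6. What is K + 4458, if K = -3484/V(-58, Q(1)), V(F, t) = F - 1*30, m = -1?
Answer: 98947/22 ≈ 4497.6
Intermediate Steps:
Q(R) = 5 + R (Q(R) = (R - 1) + 6 = (-1 + R) + 6 = 5 + R)
V(F, t) = -30 + F (V(F, t) = F - 30 = -30 + F)
K = 871/22 (K = -3484/(-30 - 58) = -3484/(-88) = -3484*(-1/88) = 871/22 ≈ 39.591)
K + 4458 = 871/22 + 4458 = 98947/22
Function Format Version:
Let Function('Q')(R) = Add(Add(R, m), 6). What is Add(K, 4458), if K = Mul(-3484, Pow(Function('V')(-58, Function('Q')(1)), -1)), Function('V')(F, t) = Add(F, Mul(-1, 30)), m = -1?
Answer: Rational(98947, 22) ≈ 4497.6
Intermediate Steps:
Function('Q')(R) = Add(5, R) (Function('Q')(R) = Add(Add(R, -1), 6) = Add(Add(-1, R), 6) = Add(5, R))
Function('V')(F, t) = Add(-30, F) (Function('V')(F, t) = Add(F, -30) = Add(-30, F))
K = Rational(871, 22) (K = Mul(-3484, Pow(Add(-30, -58), -1)) = Mul(-3484, Pow(-88, -1)) = Mul(-3484, Rational(-1, 88)) = Rational(871, 22) ≈ 39.591)
Add(K, 4458) = Add(Rational(871, 22), 4458) = Rational(98947, 22)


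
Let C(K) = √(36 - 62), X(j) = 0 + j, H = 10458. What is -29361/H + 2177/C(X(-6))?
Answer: -9787/3486 - 2177*I*√26/26 ≈ -2.8075 - 426.94*I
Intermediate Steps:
X(j) = j
C(K) = I*√26 (C(K) = √(-26) = I*√26)
-29361/H + 2177/C(X(-6)) = -29361/10458 + 2177/((I*√26)) = -29361*1/10458 + 2177*(-I*√26/26) = -9787/3486 - 2177*I*√26/26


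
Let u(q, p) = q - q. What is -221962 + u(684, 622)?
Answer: -221962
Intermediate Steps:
u(q, p) = 0
-221962 + u(684, 622) = -221962 + 0 = -221962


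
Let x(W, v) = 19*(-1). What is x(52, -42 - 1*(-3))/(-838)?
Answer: 19/838 ≈ 0.022673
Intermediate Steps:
x(W, v) = -19
x(52, -42 - 1*(-3))/(-838) = -19/(-838) = -19*(-1/838) = 19/838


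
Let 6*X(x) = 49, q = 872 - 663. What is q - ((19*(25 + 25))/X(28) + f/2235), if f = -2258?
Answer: 10259777/109515 ≈ 93.684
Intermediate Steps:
q = 209
X(x) = 49/6 (X(x) = (1/6)*49 = 49/6)
q - ((19*(25 + 25))/X(28) + f/2235) = 209 - ((19*(25 + 25))/(49/6) - 2258/2235) = 209 - ((19*50)*(6/49) - 2258*1/2235) = 209 - (950*(6/49) - 2258/2235) = 209 - (5700/49 - 2258/2235) = 209 - 1*12628858/109515 = 209 - 12628858/109515 = 10259777/109515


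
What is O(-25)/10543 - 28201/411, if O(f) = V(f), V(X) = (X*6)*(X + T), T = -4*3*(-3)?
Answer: -298001293/4333173 ≈ -68.772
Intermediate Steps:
T = 36 (T = -12*(-3) = 36)
V(X) = 6*X*(36 + X) (V(X) = (X*6)*(X + 36) = (6*X)*(36 + X) = 6*X*(36 + X))
O(f) = 6*f*(36 + f)
O(-25)/10543 - 28201/411 = (6*(-25)*(36 - 25))/10543 - 28201/411 = (6*(-25)*11)*(1/10543) - 28201*1/411 = -1650*1/10543 - 28201/411 = -1650/10543 - 28201/411 = -298001293/4333173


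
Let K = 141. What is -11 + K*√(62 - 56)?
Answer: -11 + 141*√6 ≈ 334.38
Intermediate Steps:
-11 + K*√(62 - 56) = -11 + 141*√(62 - 56) = -11 + 141*√6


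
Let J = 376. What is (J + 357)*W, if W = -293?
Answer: -214769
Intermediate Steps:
(J + 357)*W = (376 + 357)*(-293) = 733*(-293) = -214769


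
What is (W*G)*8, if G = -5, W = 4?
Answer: -160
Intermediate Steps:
(W*G)*8 = (4*(-5))*8 = -20*8 = -160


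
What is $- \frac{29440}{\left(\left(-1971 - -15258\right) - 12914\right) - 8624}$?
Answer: $\frac{29440}{8251} \approx 3.5681$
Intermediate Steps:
$- \frac{29440}{\left(\left(-1971 - -15258\right) - 12914\right) - 8624} = - \frac{29440}{\left(\left(-1971 + 15258\right) - 12914\right) - 8624} = - \frac{29440}{\left(13287 - 12914\right) - 8624} = - \frac{29440}{373 - 8624} = - \frac{29440}{-8251} = \left(-29440\right) \left(- \frac{1}{8251}\right) = \frac{29440}{8251}$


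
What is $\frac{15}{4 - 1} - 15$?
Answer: $-10$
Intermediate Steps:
$\frac{15}{4 - 1} - 15 = \frac{15}{3} - 15 = 15 \cdot \frac{1}{3} - 15 = 5 - 15 = -10$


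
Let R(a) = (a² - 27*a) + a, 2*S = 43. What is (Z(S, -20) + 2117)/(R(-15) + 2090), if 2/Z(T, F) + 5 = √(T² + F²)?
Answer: 7089873/9059045 + 4*√3449/9059045 ≈ 0.78265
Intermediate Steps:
S = 43/2 (S = (½)*43 = 43/2 ≈ 21.500)
R(a) = a² - 26*a
Z(T, F) = 2/(-5 + √(F² + T²)) (Z(T, F) = 2/(-5 + √(T² + F²)) = 2/(-5 + √(F² + T²)))
(Z(S, -20) + 2117)/(R(-15) + 2090) = (2/(-5 + √((-20)² + (43/2)²)) + 2117)/(-15*(-26 - 15) + 2090) = (2/(-5 + √(400 + 1849/4)) + 2117)/(-15*(-41) + 2090) = (2/(-5 + √(3449/4)) + 2117)/(615 + 2090) = (2/(-5 + √3449/2) + 2117)/2705 = (2117 + 2/(-5 + √3449/2))*(1/2705) = 2117/2705 + 2/(2705*(-5 + √3449/2))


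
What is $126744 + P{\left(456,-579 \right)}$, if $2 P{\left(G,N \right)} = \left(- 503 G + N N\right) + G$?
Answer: $\frac{359817}{2} \approx 1.7991 \cdot 10^{5}$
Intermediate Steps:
$P{\left(G,N \right)} = \frac{N^{2}}{2} - 251 G$ ($P{\left(G,N \right)} = \frac{\left(- 503 G + N N\right) + G}{2} = \frac{\left(- 503 G + N^{2}\right) + G}{2} = \frac{\left(N^{2} - 503 G\right) + G}{2} = \frac{N^{2} - 502 G}{2} = \frac{N^{2}}{2} - 251 G$)
$126744 + P{\left(456,-579 \right)} = 126744 + \left(\frac{\left(-579\right)^{2}}{2} - 114456\right) = 126744 + \left(\frac{1}{2} \cdot 335241 - 114456\right) = 126744 + \left(\frac{335241}{2} - 114456\right) = 126744 + \frac{106329}{2} = \frac{359817}{2}$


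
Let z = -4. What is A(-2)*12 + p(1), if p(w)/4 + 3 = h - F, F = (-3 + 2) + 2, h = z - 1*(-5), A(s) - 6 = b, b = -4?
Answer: 12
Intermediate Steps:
A(s) = 2 (A(s) = 6 - 4 = 2)
h = 1 (h = -4 - 1*(-5) = -4 + 5 = 1)
F = 1 (F = -1 + 2 = 1)
p(w) = -12 (p(w) = -12 + 4*(1 - 1*1) = -12 + 4*(1 - 1) = -12 + 4*0 = -12 + 0 = -12)
A(-2)*12 + p(1) = 2*12 - 12 = 24 - 12 = 12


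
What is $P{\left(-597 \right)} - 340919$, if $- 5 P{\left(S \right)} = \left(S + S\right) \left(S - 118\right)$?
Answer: $-511661$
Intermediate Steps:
$P{\left(S \right)} = - \frac{2 S \left(-118 + S\right)}{5}$ ($P{\left(S \right)} = - \frac{\left(S + S\right) \left(S - 118\right)}{5} = - \frac{2 S \left(-118 + S\right)}{5}$)
$P{\left(-597 \right)} - 340919 = \frac{2}{5} \left(-597\right) \left(118 - -597\right) - 340919 = \frac{2}{5} \left(-597\right) \left(118 + 597\right) - 340919 = \frac{2}{5} \left(-597\right) 715 - 340919 = -170742 - 340919 = -511661$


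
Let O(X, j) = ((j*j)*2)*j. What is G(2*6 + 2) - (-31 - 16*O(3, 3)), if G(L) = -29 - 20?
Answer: 846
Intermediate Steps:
O(X, j) = 2*j³ (O(X, j) = (j²*2)*j = (2*j²)*j = 2*j³)
G(L) = -49
G(2*6 + 2) - (-31 - 16*O(3, 3)) = -49 - (-31 - 32*3³) = -49 - (-31 - 32*27) = -49 - (-31 - 16*54) = -49 - (-31 - 864) = -49 - 1*(-895) = -49 + 895 = 846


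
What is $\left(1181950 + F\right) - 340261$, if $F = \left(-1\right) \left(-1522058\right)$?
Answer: $2363747$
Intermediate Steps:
$F = 1522058$
$\left(1181950 + F\right) - 340261 = \left(1181950 + 1522058\right) - 340261 = 2704008 - 340261 = 2363747$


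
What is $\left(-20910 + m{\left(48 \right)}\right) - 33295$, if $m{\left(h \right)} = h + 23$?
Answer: $-54134$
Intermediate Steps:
$m{\left(h \right)} = 23 + h$
$\left(-20910 + m{\left(48 \right)}\right) - 33295 = \left(-20910 + \left(23 + 48\right)\right) - 33295 = \left(-20910 + 71\right) - 33295 = -20839 - 33295 = -54134$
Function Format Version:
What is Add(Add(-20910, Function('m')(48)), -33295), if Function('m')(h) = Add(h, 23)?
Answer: -54134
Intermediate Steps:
Function('m')(h) = Add(23, h)
Add(Add(-20910, Function('m')(48)), -33295) = Add(Add(-20910, Add(23, 48)), -33295) = Add(Add(-20910, 71), -33295) = Add(-20839, -33295) = -54134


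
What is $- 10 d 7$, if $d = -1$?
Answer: $70$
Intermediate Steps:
$- 10 d 7 = \left(-10\right) \left(-1\right) 7 = 10 \cdot 7 = 70$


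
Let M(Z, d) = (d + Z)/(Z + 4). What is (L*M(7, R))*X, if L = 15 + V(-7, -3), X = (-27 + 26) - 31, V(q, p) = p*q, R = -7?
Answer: 0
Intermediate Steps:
M(Z, d) = (Z + d)/(4 + Z)
X = -32 (X = -1 - 31 = -32)
L = 36 (L = 15 - 3*(-7) = 15 + 21 = 36)
(L*M(7, R))*X = (36*((7 - 7)/(4 + 7)))*(-32) = (36*(0/11))*(-32) = (36*((1/11)*0))*(-32) = (36*0)*(-32) = 0*(-32) = 0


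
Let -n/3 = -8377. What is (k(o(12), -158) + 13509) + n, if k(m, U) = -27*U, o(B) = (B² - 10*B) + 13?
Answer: 42906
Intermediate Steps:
n = 25131 (n = -3*(-8377) = 25131)
o(B) = 13 + B² - 10*B
(k(o(12), -158) + 13509) + n = (-27*(-158) + 13509) + 25131 = (4266 + 13509) + 25131 = 17775 + 25131 = 42906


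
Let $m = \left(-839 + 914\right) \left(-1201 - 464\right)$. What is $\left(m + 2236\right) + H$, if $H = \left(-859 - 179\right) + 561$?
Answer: $-123116$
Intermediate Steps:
$H = -477$ ($H = -1038 + 561 = -477$)
$m = -124875$ ($m = 75 \left(-1665\right) = -124875$)
$\left(m + 2236\right) + H = \left(-124875 + 2236\right) - 477 = -122639 - 477 = -123116$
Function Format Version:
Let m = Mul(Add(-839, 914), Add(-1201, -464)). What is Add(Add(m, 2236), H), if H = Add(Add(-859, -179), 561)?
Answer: -123116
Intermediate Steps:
H = -477 (H = Add(-1038, 561) = -477)
m = -124875 (m = Mul(75, -1665) = -124875)
Add(Add(m, 2236), H) = Add(Add(-124875, 2236), -477) = Add(-122639, -477) = -123116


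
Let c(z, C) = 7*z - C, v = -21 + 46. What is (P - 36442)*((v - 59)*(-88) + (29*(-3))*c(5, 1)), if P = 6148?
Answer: -1029996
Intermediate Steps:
v = 25
c(z, C) = -C + 7*z
(P - 36442)*((v - 59)*(-88) + (29*(-3))*c(5, 1)) = (6148 - 36442)*((25 - 59)*(-88) + (29*(-3))*(-1*1 + 7*5)) = -30294*(-34*(-88) - 87*(-1 + 35)) = -30294*(2992 - 87*34) = -30294*(2992 - 2958) = -30294*34 = -1029996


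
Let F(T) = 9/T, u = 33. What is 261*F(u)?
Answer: 783/11 ≈ 71.182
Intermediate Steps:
261*F(u) = 261*(9/33) = 261*(9*(1/33)) = 261*(3/11) = 783/11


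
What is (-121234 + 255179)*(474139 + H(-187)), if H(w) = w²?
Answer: 68192471060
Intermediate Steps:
(-121234 + 255179)*(474139 + H(-187)) = (-121234 + 255179)*(474139 + (-187)²) = 133945*(474139 + 34969) = 133945*509108 = 68192471060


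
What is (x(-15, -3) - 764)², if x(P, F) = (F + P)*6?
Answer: 760384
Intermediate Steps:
x(P, F) = 6*F + 6*P
(x(-15, -3) - 764)² = ((6*(-3) + 6*(-15)) - 764)² = ((-18 - 90) - 764)² = (-108 - 764)² = (-872)² = 760384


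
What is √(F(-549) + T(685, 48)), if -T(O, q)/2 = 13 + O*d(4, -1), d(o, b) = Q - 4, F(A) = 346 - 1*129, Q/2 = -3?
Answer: √13891 ≈ 117.86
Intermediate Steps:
Q = -6 (Q = 2*(-3) = -6)
F(A) = 217 (F(A) = 346 - 129 = 217)
d(o, b) = -10 (d(o, b) = -6 - 4 = -10)
T(O, q) = -26 + 20*O (T(O, q) = -2*(13 + O*(-10)) = -2*(13 - 10*O) = -26 + 20*O)
√(F(-549) + T(685, 48)) = √(217 + (-26 + 20*685)) = √(217 + (-26 + 13700)) = √(217 + 13674) = √13891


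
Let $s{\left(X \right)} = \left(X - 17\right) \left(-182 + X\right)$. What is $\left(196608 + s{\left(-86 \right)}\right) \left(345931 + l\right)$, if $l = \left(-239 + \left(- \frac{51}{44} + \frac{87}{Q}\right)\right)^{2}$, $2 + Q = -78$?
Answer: $\frac{17542289852182277}{193600} \approx 9.0611 \cdot 10^{10}$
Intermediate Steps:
$Q = -80$ ($Q = -2 - 78 = -80$)
$s{\left(X \right)} = \left(-182 + X\right) \left(-17 + X\right)$ ($s{\left(X \right)} = \left(-17 + X\right) \left(-182 + X\right) = \left(-182 + X\right) \left(-17 + X\right)$)
$l = \frac{45070016209}{774400}$ ($l = \left(-239 + \left(- \frac{51}{44} + \frac{87}{-80}\right)\right)^{2} = \left(-239 + \left(\left(-51\right) \frac{1}{44} + 87 \left(- \frac{1}{80}\right)\right)\right)^{2} = \left(-239 - \frac{1977}{880}\right)^{2} = \left(- \frac{212297}{880}\right)^{2} = \frac{45070016209}{774400} \approx 58200.0$)
$\left(196608 + s{\left(-86 \right)}\right) \left(345931 + l\right) = \left(196608 + \left(3094 + \left(-86\right)^{2} - -17114\right)\right) \left(345931 + \frac{45070016209}{774400}\right) = \left(196608 + \left(3094 + 7396 + 17114\right)\right) \frac{312958982609}{774400} = \left(196608 + 27604\right) \frac{312958982609}{774400} = 224212 \cdot \frac{312958982609}{774400} = \frac{17542289852182277}{193600}$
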